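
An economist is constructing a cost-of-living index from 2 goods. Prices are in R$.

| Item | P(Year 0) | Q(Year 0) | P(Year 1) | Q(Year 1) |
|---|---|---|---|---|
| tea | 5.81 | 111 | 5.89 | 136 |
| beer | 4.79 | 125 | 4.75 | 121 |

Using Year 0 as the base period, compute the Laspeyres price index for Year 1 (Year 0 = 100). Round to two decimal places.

Laspeyres price index uses base-period quantities as weights.
ΣP(Year 1)·Q(Year 0) = 5.89×111 + 4.75×125 = 653.79 + 593.75 = 1247.54
ΣP(Year 0)·Q(Year 0) = 5.81×111 + 4.79×125 = 644.91 + 598.75 = 1243.66
Index = 1247.54 / 1243.66 × 100 = 100.3120

100.31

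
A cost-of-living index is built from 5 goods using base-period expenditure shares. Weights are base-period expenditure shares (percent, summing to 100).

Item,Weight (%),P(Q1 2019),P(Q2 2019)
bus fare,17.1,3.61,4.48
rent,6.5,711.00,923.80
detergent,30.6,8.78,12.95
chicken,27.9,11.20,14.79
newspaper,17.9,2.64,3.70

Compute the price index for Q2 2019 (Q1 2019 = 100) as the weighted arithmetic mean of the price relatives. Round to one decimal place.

136.7

bus fare: 17.1 × (4.48/3.61) = 17.1 × 1.240997 = 21.2211
rent: 6.5 × (923.80/711.00) = 6.5 × 1.299297 = 8.4454
detergent: 30.6 × (12.95/8.78) = 30.6 × 1.474943 = 45.1333
chicken: 27.9 × (14.79/11.20) = 27.9 × 1.320536 = 36.8429
newspaper: 17.9 × (3.70/2.64) = 17.9 × 1.401515 = 25.0871
Index = Σ wᵢ·(p₁ᵢ/p₀ᵢ) = 21.2211 + 8.4454 + 45.1333 + 36.8429 + 25.0871 = 136.7298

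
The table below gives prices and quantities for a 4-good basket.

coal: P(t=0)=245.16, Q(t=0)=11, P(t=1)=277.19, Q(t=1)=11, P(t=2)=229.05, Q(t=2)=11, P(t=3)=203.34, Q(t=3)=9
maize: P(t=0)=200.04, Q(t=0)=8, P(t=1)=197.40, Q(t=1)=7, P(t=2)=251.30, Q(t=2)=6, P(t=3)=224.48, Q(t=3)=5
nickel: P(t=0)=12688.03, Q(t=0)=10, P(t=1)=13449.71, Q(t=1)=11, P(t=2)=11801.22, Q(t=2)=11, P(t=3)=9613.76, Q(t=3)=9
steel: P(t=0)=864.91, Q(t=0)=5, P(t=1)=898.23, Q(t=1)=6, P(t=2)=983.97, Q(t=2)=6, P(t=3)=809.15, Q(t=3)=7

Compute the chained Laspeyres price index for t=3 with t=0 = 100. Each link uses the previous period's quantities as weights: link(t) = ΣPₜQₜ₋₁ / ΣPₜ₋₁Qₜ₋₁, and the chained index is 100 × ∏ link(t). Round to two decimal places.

Link t=0→t=1:
ΣP(t=1)Q(t=0) = 277.19×11 + 197.40×8 + 13449.71×10 + 898.23×5 = 3049.09 + 1579.2 + 134497.1 + 4491.15 = 143616.54
ΣP(t=0)Q(t=0) = 245.16×11 + 200.04×8 + 12688.03×10 + 864.91×5 = 2696.76 + 1600.32 + 126880.3 + 4324.55 = 135501.93
link = 143616.54/135501.93 = 1.059886
Link t=1→t=2:
ΣP(t=2)Q(t=1) = 229.05×11 + 251.30×7 + 11801.22×11 + 983.97×6 = 2519.55 + 1759.1 + 129813.42 + 5903.82 = 139995.89
ΣP(t=1)Q(t=1) = 277.19×11 + 197.40×7 + 13449.71×11 + 898.23×6 = 3049.09 + 1381.8 + 147946.81 + 5389.38 = 157767.08
link = 139995.89/157767.08 = 0.887358
Link t=2→t=3:
ΣP(t=3)Q(t=2) = 203.34×11 + 224.48×6 + 9613.76×11 + 809.15×6 = 2236.74 + 1346.88 + 105751.36 + 4854.9 = 114189.88
ΣP(t=2)Q(t=2) = 229.05×11 + 251.30×6 + 11801.22×11 + 983.97×6 = 2519.55 + 1507.8 + 129813.42 + 5903.82 = 139744.59
link = 114189.88/139744.59 = 0.817133
Chained index = 100 × 1.059886 × 0.887358 × 0.817133 = 76.8512

76.85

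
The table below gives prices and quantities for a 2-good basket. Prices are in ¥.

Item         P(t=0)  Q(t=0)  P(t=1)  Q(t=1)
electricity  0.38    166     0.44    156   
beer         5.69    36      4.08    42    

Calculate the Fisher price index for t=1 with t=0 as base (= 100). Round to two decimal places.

Laspeyres component (base-period weights):
ΣP(t=1)Q(t=0) = 0.44×166 + 4.08×36 = 73.04 + 146.88 = 219.92
ΣP(t=0)Q(t=0) = 0.38×166 + 5.69×36 = 63.08 + 204.84 = 267.92
L = 219.92 / 267.92 × 100 = 82.0842
Paasche component (current-period weights):
ΣP(t=1)Q(t=1) = 0.44×156 + 4.08×42 = 68.64 + 171.36 = 240
ΣP(t=0)Q(t=1) = 0.38×156 + 5.69×42 = 59.28 + 238.98 = 298.26
P = 240 / 298.26 × 100 = 80.4667
Fisher = √(L × P) = √(82.0842 × 80.4667) = 81.2714

81.27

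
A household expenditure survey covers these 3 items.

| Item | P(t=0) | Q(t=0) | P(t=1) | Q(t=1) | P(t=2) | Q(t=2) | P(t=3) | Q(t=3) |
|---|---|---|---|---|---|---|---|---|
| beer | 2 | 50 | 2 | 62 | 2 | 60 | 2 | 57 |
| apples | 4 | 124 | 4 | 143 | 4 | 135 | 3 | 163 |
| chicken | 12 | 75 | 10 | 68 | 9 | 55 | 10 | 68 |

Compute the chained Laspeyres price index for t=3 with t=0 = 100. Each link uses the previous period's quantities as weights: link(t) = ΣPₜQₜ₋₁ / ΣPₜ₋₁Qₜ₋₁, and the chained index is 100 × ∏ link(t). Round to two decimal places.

79.60

Link t=0→t=1:
ΣP(t=1)Q(t=0) = 2×50 + 4×124 + 10×75 = 100 + 496 + 750 = 1346
ΣP(t=0)Q(t=0) = 2×50 + 4×124 + 12×75 = 100 + 496 + 900 = 1496
link = 1346/1496 = 0.899733
Link t=1→t=2:
ΣP(t=2)Q(t=1) = 2×62 + 4×143 + 9×68 = 124 + 572 + 612 = 1308
ΣP(t=1)Q(t=1) = 2×62 + 4×143 + 10×68 = 124 + 572 + 680 = 1376
link = 1308/1376 = 0.950581
Link t=2→t=3:
ΣP(t=3)Q(t=2) = 2×60 + 3×135 + 10×55 = 120 + 405 + 550 = 1075
ΣP(t=2)Q(t=2) = 2×60 + 4×135 + 9×55 = 120 + 540 + 495 = 1155
link = 1075/1155 = 0.930736
Chained index = 100 × 0.899733 × 0.950581 × 0.930736 = 79.6030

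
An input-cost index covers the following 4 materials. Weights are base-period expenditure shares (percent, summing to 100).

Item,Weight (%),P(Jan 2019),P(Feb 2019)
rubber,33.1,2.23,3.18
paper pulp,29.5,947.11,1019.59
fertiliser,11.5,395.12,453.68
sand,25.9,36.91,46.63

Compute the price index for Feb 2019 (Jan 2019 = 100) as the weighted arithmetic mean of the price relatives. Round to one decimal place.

rubber: 33.1 × (3.18/2.23) = 33.1 × 1.426009 = 47.2009
paper pulp: 29.5 × (1019.59/947.11) = 29.5 × 1.076528 = 31.7576
fertiliser: 11.5 × (453.68/395.12) = 11.5 × 1.148208 = 13.2044
sand: 25.9 × (46.63/36.91) = 25.9 × 1.263343 = 32.7206
Index = Σ wᵢ·(p₁ᵢ/p₀ᵢ) = 47.2009 + 31.7576 + 13.2044 + 32.7206 = 124.8834

124.9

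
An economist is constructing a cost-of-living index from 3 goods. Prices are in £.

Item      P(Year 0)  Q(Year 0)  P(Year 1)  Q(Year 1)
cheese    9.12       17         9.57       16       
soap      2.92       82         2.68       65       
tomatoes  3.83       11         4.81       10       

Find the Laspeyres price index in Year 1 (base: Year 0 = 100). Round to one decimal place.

99.7

Laspeyres price index uses base-period quantities as weights.
ΣP(Year 1)·Q(Year 0) = 9.57×17 + 2.68×82 + 4.81×11 = 162.69 + 219.76 + 52.91 = 435.36
ΣP(Year 0)·Q(Year 0) = 9.12×17 + 2.92×82 + 3.83×11 = 155.04 + 239.44 + 42.13 = 436.61
Index = 435.36 / 436.61 × 100 = 99.7137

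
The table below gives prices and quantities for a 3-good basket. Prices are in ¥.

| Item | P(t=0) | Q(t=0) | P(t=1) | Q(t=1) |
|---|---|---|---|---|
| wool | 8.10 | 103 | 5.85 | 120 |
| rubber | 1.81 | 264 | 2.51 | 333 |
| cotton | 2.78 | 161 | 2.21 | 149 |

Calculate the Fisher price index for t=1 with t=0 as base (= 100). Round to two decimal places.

92.99

Laspeyres component (base-period weights):
ΣP(t=1)Q(t=0) = 5.85×103 + 2.51×264 + 2.21×161 = 602.55 + 662.64 + 355.81 = 1621
ΣP(t=0)Q(t=0) = 8.10×103 + 1.81×264 + 2.78×161 = 834.3 + 477.84 + 447.58 = 1759.72
L = 1621 / 1759.72 × 100 = 92.1169
Paasche component (current-period weights):
ΣP(t=1)Q(t=1) = 5.85×120 + 2.51×333 + 2.21×149 = 702 + 835.83 + 329.29 = 1867.12
ΣP(t=0)Q(t=1) = 8.10×120 + 1.81×333 + 2.78×149 = 972 + 602.73 + 414.22 = 1988.95
P = 1867.12 / 1988.95 × 100 = 93.8747
Fisher = √(L × P) = √(92.1169 × 93.8747) = 92.9916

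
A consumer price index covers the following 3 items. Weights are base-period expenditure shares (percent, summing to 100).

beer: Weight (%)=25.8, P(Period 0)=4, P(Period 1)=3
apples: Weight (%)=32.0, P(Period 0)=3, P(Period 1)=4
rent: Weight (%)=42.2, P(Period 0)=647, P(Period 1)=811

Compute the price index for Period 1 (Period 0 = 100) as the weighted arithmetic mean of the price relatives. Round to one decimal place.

114.9

beer: 25.8 × (3/4) = 25.8 × 0.750000 = 19.3500
apples: 32.0 × (4/3) = 32.0 × 1.333333 = 42.6667
rent: 42.2 × (811/647) = 42.2 × 1.253478 = 52.8968
Index = Σ wᵢ·(p₁ᵢ/p₀ᵢ) = 19.3500 + 42.6667 + 52.8968 = 114.9134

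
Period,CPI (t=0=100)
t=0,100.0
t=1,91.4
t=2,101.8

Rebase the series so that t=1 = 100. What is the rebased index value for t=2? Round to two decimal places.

Rebased(t=2) = 101.8 / 91.4 × 100 = 111.3786

111.38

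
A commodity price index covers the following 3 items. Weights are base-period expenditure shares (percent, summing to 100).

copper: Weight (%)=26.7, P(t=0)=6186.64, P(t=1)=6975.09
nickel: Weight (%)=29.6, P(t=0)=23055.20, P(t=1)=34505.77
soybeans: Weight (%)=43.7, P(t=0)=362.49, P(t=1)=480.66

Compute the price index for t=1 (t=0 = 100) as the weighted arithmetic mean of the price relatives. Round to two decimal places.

copper: 26.7 × (6975.09/6186.64) = 26.7 × 1.127444 = 30.1028
nickel: 29.6 × (34505.77/23055.20) = 29.6 × 1.496659 = 44.3011
soybeans: 43.7 × (480.66/362.49) = 43.7 × 1.325995 = 57.9460
Index = Σ wᵢ·(p₁ᵢ/p₀ᵢ) = 30.1028 + 44.3011 + 57.9460 = 132.3498

132.35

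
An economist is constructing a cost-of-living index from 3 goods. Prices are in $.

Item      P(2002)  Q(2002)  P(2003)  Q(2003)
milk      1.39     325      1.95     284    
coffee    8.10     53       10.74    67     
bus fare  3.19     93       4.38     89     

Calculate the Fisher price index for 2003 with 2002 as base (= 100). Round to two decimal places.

Laspeyres component (base-period weights):
ΣP(2003)Q(2002) = 1.95×325 + 10.74×53 + 4.38×93 = 633.75 + 569.22 + 407.34 = 1610.31
ΣP(2002)Q(2002) = 1.39×325 + 8.10×53 + 3.19×93 = 451.75 + 429.3 + 296.67 = 1177.72
L = 1610.31 / 1177.72 × 100 = 136.7311
Paasche component (current-period weights):
ΣP(2003)Q(2003) = 1.95×284 + 10.74×67 + 4.38×89 = 553.8 + 719.58 + 389.82 = 1663.2
ΣP(2002)Q(2003) = 1.39×284 + 8.10×67 + 3.19×89 = 394.76 + 542.7 + 283.91 = 1221.37
P = 1663.2 / 1221.37 × 100 = 136.1750
Fisher = √(L × P) = √(136.7311 × 136.1750) = 136.4528

136.45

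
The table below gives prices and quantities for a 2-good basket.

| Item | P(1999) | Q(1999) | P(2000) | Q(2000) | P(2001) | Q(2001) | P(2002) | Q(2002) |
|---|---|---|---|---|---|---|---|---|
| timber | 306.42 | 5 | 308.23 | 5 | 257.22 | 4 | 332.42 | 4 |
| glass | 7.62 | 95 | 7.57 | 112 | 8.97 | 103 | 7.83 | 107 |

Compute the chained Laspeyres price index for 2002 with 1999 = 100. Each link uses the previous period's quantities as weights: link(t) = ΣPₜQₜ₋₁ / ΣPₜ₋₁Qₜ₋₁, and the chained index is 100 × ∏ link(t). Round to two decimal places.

Link 1999→2000:
ΣP(2000)Q(1999) = 308.23×5 + 7.57×95 = 1541.15 + 719.15 = 2260.3
ΣP(1999)Q(1999) = 306.42×5 + 7.62×95 = 1532.1 + 723.9 = 2256
link = 2260.3/2256 = 1.001906
Link 2000→2001:
ΣP(2001)Q(2000) = 257.22×5 + 8.97×112 = 1286.1 + 1004.64 = 2290.74
ΣP(2000)Q(2000) = 308.23×5 + 7.57×112 = 1541.15 + 847.84 = 2388.99
link = 2290.74/2388.99 = 0.958874
Link 2001→2002:
ΣP(2002)Q(2001) = 332.42×4 + 7.83×103 = 1329.68 + 806.49 = 2136.17
ΣP(2001)Q(2001) = 257.22×4 + 8.97×103 = 1028.88 + 923.91 = 1952.79
link = 2136.17/1952.79 = 1.093907
Chained index = 100 × 1.001906 × 0.958874 × 1.093907 = 105.0918

105.09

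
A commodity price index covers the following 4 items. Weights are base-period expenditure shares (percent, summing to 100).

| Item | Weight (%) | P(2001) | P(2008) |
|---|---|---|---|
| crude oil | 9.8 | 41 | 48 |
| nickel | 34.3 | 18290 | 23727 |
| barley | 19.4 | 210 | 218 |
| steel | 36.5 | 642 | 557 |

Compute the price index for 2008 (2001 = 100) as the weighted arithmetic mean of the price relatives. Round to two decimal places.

107.78

crude oil: 9.8 × (48/41) = 9.8 × 1.170732 = 11.4732
nickel: 34.3 × (23727/18290) = 34.3 × 1.297266 = 44.4962
barley: 19.4 × (218/210) = 19.4 × 1.038095 = 20.1390
steel: 36.5 × (557/642) = 36.5 × 0.867601 = 31.6674
Index = Σ wᵢ·(p₁ᵢ/p₀ᵢ) = 11.4732 + 44.4962 + 20.1390 + 31.6674 = 107.7759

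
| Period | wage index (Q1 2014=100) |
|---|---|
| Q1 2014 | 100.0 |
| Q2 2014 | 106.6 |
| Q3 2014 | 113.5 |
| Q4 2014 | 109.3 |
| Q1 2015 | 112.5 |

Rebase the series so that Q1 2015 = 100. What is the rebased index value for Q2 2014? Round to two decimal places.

94.76

Rebased(Q2 2014) = 106.6 / 112.5 × 100 = 94.7556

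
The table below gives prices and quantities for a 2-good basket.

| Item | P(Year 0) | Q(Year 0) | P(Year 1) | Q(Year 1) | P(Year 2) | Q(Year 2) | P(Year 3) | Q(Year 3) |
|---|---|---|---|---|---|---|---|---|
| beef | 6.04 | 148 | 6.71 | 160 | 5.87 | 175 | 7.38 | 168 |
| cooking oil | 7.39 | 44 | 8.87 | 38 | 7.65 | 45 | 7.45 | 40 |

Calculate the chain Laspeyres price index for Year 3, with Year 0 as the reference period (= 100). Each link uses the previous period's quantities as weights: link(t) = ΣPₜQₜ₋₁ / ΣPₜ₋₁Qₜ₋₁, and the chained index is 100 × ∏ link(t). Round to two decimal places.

Link Year 0→Year 1:
ΣP(Year 1)Q(Year 0) = 6.71×148 + 8.87×44 = 993.08 + 390.28 = 1383.36
ΣP(Year 0)Q(Year 0) = 6.04×148 + 7.39×44 = 893.92 + 325.16 = 1219.08
link = 1383.36/1219.08 = 1.134757
Link Year 1→Year 2:
ΣP(Year 2)Q(Year 1) = 5.87×160 + 7.65×38 = 939.2 + 290.7 = 1229.9
ΣP(Year 1)Q(Year 1) = 6.71×160 + 8.87×38 = 1073.6 + 337.06 = 1410.66
link = 1229.9/1410.66 = 0.871861
Link Year 2→Year 3:
ΣP(Year 3)Q(Year 2) = 7.38×175 + 7.45×45 = 1291.5 + 335.25 = 1626.75
ΣP(Year 2)Q(Year 2) = 5.87×175 + 7.65×45 = 1027.25 + 344.25 = 1371.5
link = 1626.75/1371.5 = 1.186110
Chained index = 100 × 1.134757 × 0.871861 × 1.186110 = 117.3479

117.35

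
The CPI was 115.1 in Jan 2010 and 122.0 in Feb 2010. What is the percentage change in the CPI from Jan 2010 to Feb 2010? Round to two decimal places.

Change = (122.0 − 115.1) / 115.1 × 100
       = 6.9 / 115.1 × 100 = 5.9948%

5.99%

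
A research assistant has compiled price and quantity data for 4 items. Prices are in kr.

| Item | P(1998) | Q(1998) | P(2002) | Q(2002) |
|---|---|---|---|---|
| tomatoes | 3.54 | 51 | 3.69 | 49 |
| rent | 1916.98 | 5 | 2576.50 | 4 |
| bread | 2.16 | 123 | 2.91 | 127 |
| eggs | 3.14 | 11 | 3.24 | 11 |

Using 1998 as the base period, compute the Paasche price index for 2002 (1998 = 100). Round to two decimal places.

133.64

Paasche price index uses current-period quantities as weights.
ΣP(2002)·Q(2002) = 3.69×49 + 2576.50×4 + 2.91×127 + 3.24×11 = 180.81 + 10306 + 369.57 + 35.64 = 10892.02
ΣP(1998)·Q(2002) = 3.54×49 + 1916.98×4 + 2.16×127 + 3.14×11 = 173.46 + 7667.92 + 274.32 + 34.54 = 8150.24
Index = 10892.02 / 8150.24 × 100 = 133.6405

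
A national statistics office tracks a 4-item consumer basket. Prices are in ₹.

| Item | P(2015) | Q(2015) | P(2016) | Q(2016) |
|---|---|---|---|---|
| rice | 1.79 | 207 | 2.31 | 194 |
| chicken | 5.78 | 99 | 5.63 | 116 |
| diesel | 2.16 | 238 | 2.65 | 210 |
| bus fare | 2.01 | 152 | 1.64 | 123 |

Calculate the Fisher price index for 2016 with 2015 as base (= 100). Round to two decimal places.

Laspeyres component (base-period weights):
ΣP(2016)Q(2015) = 2.31×207 + 5.63×99 + 2.65×238 + 1.64×152 = 478.17 + 557.37 + 630.7 + 249.28 = 1915.52
ΣP(2015)Q(2015) = 1.79×207 + 5.78×99 + 2.16×238 + 2.01×152 = 370.53 + 572.22 + 514.08 + 305.52 = 1762.35
L = 1915.52 / 1762.35 × 100 = 108.6912
Paasche component (current-period weights):
ΣP(2016)Q(2016) = 2.31×194 + 5.63×116 + 2.65×210 + 1.64×123 = 448.14 + 653.08 + 556.5 + 201.72 = 1859.44
ΣP(2015)Q(2016) = 1.79×194 + 5.78×116 + 2.16×210 + 2.01×123 = 347.26 + 670.48 + 453.6 + 247.23 = 1718.57
P = 1859.44 / 1718.57 × 100 = 108.1969
Fisher = √(L × P) = √(108.6912 × 108.1969) = 108.4438

108.44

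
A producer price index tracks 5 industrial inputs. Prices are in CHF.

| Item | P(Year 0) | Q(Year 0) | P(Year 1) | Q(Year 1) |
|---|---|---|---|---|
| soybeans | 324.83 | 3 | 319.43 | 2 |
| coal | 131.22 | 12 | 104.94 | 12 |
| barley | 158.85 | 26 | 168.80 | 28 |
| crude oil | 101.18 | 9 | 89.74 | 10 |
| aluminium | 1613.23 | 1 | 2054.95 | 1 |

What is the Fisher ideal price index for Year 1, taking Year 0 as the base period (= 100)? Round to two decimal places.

102.95

Laspeyres component (base-period weights):
ΣP(Year 1)Q(Year 0) = 319.43×3 + 104.94×12 + 168.80×26 + 89.74×9 + 2054.95×1 = 958.29 + 1259.28 + 4388.8 + 807.66 + 2054.95 = 9468.98
ΣP(Year 0)Q(Year 0) = 324.83×3 + 131.22×12 + 158.85×26 + 101.18×9 + 1613.23×1 = 974.49 + 1574.64 + 4130.1 + 910.62 + 1613.23 = 9203.08
L = 9468.98 / 9203.08 × 100 = 102.8893
Paasche component (current-period weights):
ΣP(Year 1)Q(Year 1) = 319.43×2 + 104.94×12 + 168.80×28 + 89.74×10 + 2054.95×1 = 638.86 + 1259.28 + 4726.4 + 897.4 + 2054.95 = 9576.89
ΣP(Year 0)Q(Year 1) = 324.83×2 + 131.22×12 + 158.85×28 + 101.18×10 + 1613.23×1 = 649.66 + 1574.64 + 4447.8 + 1011.8 + 1613.23 = 9297.13
P = 9576.89 / 9297.13 × 100 = 103.0091
Fisher = √(L × P) = √(102.8893 × 103.0091) = 102.9492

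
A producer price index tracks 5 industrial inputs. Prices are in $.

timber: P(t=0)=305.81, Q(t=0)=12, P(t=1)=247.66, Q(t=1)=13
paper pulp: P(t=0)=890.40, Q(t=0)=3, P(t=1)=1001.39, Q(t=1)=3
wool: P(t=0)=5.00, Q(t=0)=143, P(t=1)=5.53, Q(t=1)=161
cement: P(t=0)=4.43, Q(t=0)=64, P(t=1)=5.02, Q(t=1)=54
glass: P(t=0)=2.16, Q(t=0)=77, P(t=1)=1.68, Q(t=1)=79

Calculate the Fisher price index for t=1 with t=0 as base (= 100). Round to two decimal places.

Laspeyres component (base-period weights):
ΣP(t=1)Q(t=0) = 247.66×12 + 1001.39×3 + 5.53×143 + 5.02×64 + 1.68×77 = 2971.92 + 3004.17 + 790.79 + 321.28 + 129.36 = 7217.52
ΣP(t=0)Q(t=0) = 305.81×12 + 890.40×3 + 5.00×143 + 4.43×64 + 2.16×77 = 3669.72 + 2671.2 + 715 + 283.52 + 166.32 = 7505.76
L = 7217.52 / 7505.76 × 100 = 96.1597
Paasche component (current-period weights):
ΣP(t=1)Q(t=1) = 247.66×13 + 1001.39×3 + 5.53×161 + 5.02×54 + 1.68×79 = 3219.58 + 3004.17 + 890.33 + 271.08 + 132.72 = 7517.88
ΣP(t=0)Q(t=1) = 305.81×13 + 890.40×3 + 5.00×161 + 4.43×54 + 2.16×79 = 3975.53 + 2671.2 + 805 + 239.22 + 170.64 = 7861.59
P = 7517.88 / 7861.59 × 100 = 95.6280
Fisher = √(L × P) = √(96.1597 × 95.6280) = 95.8935

95.89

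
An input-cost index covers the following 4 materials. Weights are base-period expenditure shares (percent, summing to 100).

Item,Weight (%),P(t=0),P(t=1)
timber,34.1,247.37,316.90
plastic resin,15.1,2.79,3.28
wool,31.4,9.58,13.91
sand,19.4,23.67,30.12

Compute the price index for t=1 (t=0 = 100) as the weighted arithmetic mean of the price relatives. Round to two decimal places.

timber: 34.1 × (316.90/247.37) = 34.1 × 1.281077 = 43.6847
plastic resin: 15.1 × (3.28/2.79) = 15.1 × 1.175627 = 17.7520
wool: 31.4 × (13.91/9.58) = 31.4 × 1.451983 = 45.5923
sand: 19.4 × (30.12/23.67) = 19.4 × 1.272497 = 24.6864
Index = Σ wᵢ·(p₁ᵢ/p₀ᵢ) = 43.6847 + 17.7520 + 45.5923 + 24.6864 = 131.7154

131.72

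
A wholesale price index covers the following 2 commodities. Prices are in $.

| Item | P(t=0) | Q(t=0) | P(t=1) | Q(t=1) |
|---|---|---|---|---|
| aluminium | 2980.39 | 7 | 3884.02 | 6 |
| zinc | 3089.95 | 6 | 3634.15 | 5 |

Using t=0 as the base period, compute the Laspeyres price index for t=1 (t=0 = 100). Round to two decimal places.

124.34

Laspeyres price index uses base-period quantities as weights.
ΣP(t=1)·Q(t=0) = 3884.02×7 + 3634.15×6 = 27188.14 + 21804.9 = 48993.04
ΣP(t=0)·Q(t=0) = 2980.39×7 + 3089.95×6 = 20862.73 + 18539.7 = 39402.43
Index = 48993.04 / 39402.43 × 100 = 124.3401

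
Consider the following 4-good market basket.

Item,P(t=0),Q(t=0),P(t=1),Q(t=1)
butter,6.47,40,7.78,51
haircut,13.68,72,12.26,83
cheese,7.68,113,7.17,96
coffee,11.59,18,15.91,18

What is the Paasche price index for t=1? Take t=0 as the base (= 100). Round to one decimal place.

99.1

Paasche price index uses current-period quantities as weights.
ΣP(t=1)·Q(t=1) = 7.78×51 + 12.26×83 + 7.17×96 + 15.91×18 = 396.78 + 1017.58 + 688.32 + 286.38 = 2389.06
ΣP(t=0)·Q(t=1) = 6.47×51 + 13.68×83 + 7.68×96 + 11.59×18 = 329.97 + 1135.44 + 737.28 + 208.62 = 2411.31
Index = 2389.06 / 2411.31 × 100 = 99.0773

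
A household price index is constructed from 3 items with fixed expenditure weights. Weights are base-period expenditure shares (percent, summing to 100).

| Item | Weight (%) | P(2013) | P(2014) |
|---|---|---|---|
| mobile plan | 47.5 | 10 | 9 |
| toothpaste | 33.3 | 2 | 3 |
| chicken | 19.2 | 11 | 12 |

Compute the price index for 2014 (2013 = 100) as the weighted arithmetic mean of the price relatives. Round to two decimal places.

mobile plan: 47.5 × (9/10) = 47.5 × 0.900000 = 42.7500
toothpaste: 33.3 × (3/2) = 33.3 × 1.500000 = 49.9500
chicken: 19.2 × (12/11) = 19.2 × 1.090909 = 20.9455
Index = Σ wᵢ·(p₁ᵢ/p₀ᵢ) = 42.7500 + 49.9500 + 20.9455 = 113.6455

113.65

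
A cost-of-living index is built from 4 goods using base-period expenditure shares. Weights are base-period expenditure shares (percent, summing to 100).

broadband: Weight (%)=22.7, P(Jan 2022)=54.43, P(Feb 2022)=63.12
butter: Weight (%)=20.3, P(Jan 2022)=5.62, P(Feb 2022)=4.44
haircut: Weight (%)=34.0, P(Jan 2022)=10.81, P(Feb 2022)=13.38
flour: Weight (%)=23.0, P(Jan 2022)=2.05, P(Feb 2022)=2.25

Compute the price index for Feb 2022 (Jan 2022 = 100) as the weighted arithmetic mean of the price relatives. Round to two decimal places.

109.69

broadband: 22.7 × (63.12/54.43) = 22.7 × 1.159655 = 26.3242
butter: 20.3 × (4.44/5.62) = 20.3 × 0.790036 = 16.0377
haircut: 34.0 × (13.38/10.81) = 34.0 × 1.237743 = 42.0833
flour: 23.0 × (2.25/2.05) = 23.0 × 1.097561 = 25.2439
Index = Σ wᵢ·(p₁ᵢ/p₀ᵢ) = 26.3242 + 16.0377 + 42.0833 + 25.2439 = 109.6890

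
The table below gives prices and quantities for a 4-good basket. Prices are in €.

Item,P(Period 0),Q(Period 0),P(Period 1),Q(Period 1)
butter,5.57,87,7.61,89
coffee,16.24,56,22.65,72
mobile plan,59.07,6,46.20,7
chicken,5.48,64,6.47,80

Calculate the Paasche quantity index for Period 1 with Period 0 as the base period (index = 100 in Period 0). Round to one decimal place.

120.1

Paasche quantity index uses current-period prices as weights.
ΣP(Period 1)·Q(Period 1) = 7.61×89 + 22.65×72 + 46.20×7 + 6.47×80 = 677.29 + 1630.8 + 323.4 + 517.6 = 3149.09
ΣP(Period 1)·Q(Period 0) = 7.61×87 + 22.65×56 + 46.20×6 + 6.47×64 = 662.07 + 1268.4 + 277.2 + 414.08 = 2621.75
Index = 3149.09 / 2621.75 × 100 = 120.1140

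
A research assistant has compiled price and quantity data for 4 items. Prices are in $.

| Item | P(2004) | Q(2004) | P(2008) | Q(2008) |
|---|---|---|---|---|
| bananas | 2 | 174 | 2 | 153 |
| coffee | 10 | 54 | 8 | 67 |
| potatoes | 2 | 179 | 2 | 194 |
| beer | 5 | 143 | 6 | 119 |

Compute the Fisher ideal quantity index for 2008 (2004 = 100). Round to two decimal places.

Laspeyres component (base-period weights):
ΣP(2004)Q(2008) = 2×153 + 10×67 + 2×194 + 5×119 = 306 + 670 + 388 + 595 = 1959
ΣP(2004)Q(2004) = 2×174 + 10×54 + 2×179 + 5×143 = 348 + 540 + 358 + 715 = 1961
L = 1959 / 1961 × 100 = 99.8980
Paasche component (current-period weights):
ΣP(2008)Q(2008) = 2×153 + 8×67 + 2×194 + 6×119 = 306 + 536 + 388 + 714 = 1944
ΣP(2008)Q(2004) = 2×174 + 8×54 + 2×179 + 6×143 = 348 + 432 + 358 + 858 = 1996
P = 1944 / 1996 × 100 = 97.3948
Fisher = √(L × P) = √(99.8980 × 97.3948) = 98.6385

98.64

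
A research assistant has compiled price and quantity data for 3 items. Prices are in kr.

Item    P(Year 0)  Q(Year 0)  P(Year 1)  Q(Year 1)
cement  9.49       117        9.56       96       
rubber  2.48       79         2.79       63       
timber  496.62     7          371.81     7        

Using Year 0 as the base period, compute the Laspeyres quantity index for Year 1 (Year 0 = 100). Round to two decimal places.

95.00

Laspeyres quantity index uses base-period prices as weights.
ΣP(Year 0)·Q(Year 1) = 9.49×96 + 2.48×63 + 496.62×7 = 911.04 + 156.24 + 3476.34 = 4543.62
ΣP(Year 0)·Q(Year 0) = 9.49×117 + 2.48×79 + 496.62×7 = 1110.33 + 195.92 + 3476.34 = 4782.59
Index = 4543.62 / 4782.59 × 100 = 95.0033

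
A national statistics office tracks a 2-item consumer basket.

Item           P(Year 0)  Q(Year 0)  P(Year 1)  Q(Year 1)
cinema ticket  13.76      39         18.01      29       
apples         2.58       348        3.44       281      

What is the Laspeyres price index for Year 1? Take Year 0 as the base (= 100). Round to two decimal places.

Laspeyres price index uses base-period quantities as weights.
ΣP(Year 1)·Q(Year 0) = 18.01×39 + 3.44×348 = 702.39 + 1197.12 = 1899.51
ΣP(Year 0)·Q(Year 0) = 13.76×39 + 2.58×348 = 536.64 + 897.84 = 1434.48
Index = 1899.51 / 1434.48 × 100 = 132.4180

132.42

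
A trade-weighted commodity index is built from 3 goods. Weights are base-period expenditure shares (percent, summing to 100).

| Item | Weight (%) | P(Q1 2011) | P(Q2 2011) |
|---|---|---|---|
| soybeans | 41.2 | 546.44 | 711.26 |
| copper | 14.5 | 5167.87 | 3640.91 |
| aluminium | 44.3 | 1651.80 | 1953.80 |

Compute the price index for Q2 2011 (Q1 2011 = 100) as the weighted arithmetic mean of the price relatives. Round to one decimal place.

soybeans: 41.2 × (711.26/546.44) = 41.2 × 1.301625 = 53.6270
copper: 14.5 × (3640.91/5167.87) = 14.5 × 0.704528 = 10.2157
aluminium: 44.3 × (1953.80/1651.80) = 44.3 × 1.182831 = 52.3994
Index = Σ wᵢ·(p₁ᵢ/p₀ᵢ) = 53.6270 + 10.2157 + 52.3994 = 116.2420

116.2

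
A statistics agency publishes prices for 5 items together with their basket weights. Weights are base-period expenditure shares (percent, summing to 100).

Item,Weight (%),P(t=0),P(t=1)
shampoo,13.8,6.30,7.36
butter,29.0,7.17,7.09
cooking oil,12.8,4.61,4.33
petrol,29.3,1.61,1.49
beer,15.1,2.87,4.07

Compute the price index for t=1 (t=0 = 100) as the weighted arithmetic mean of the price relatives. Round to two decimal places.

105.35

shampoo: 13.8 × (7.36/6.30) = 13.8 × 1.168254 = 16.1219
butter: 29.0 × (7.09/7.17) = 29.0 × 0.988842 = 28.6764
cooking oil: 12.8 × (4.33/4.61) = 12.8 × 0.939262 = 12.0226
petrol: 29.3 × (1.49/1.61) = 29.3 × 0.925466 = 27.1161
beer: 15.1 × (4.07/2.87) = 15.1 × 1.418118 = 21.4136
Index = Σ wᵢ·(p₁ᵢ/p₀ᵢ) = 16.1219 + 28.6764 + 12.0226 + 27.1161 + 21.4136 = 105.3506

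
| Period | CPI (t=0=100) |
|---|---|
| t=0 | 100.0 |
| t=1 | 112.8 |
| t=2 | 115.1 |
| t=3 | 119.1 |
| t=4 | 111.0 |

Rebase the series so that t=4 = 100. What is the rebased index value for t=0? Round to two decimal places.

Rebased(t=0) = 100.0 / 111.0 × 100 = 90.0901

90.09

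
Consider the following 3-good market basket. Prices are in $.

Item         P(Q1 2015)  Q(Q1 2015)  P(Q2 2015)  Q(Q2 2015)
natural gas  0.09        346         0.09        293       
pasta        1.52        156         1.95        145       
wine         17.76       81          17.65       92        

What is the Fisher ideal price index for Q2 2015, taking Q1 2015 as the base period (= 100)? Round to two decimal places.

103.09

Laspeyres component (base-period weights):
ΣP(Q2 2015)Q(Q1 2015) = 0.09×346 + 1.95×156 + 17.65×81 = 31.14 + 304.2 + 1429.65 = 1764.99
ΣP(Q1 2015)Q(Q1 2015) = 0.09×346 + 1.52×156 + 17.76×81 = 31.14 + 237.12 + 1438.56 = 1706.82
L = 1764.99 / 1706.82 × 100 = 103.4081
Paasche component (current-period weights):
ΣP(Q2 2015)Q(Q2 2015) = 0.09×293 + 1.95×145 + 17.65×92 = 26.37 + 282.75 + 1623.8 = 1932.92
ΣP(Q1 2015)Q(Q2 2015) = 0.09×293 + 1.52×145 + 17.76×92 = 26.37 + 220.4 + 1633.92 = 1880.69
P = 1932.92 / 1880.69 × 100 = 102.7772
Fisher = √(L × P) = √(103.4081 × 102.7772) = 103.0921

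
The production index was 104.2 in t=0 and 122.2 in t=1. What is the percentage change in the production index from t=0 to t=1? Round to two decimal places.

Change = (122.2 − 104.2) / 104.2 × 100
       = 18.0 / 104.2 × 100 = 17.2745%

17.27%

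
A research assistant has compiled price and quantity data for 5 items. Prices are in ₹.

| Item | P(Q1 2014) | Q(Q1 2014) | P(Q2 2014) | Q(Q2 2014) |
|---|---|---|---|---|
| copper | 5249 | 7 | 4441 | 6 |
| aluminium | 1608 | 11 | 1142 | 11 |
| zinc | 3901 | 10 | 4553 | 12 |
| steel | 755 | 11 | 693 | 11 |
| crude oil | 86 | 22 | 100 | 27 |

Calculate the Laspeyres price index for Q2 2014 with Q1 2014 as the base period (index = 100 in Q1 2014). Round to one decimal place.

Laspeyres price index uses base-period quantities as weights.
ΣP(Q2 2014)·Q(Q1 2014) = 4441×7 + 1142×11 + 4553×10 + 693×11 + 100×22 = 31087 + 12562 + 45530 + 7623 + 2200 = 99002
ΣP(Q1 2014)·Q(Q1 2014) = 5249×7 + 1608×11 + 3901×10 + 755×11 + 86×22 = 36743 + 17688 + 39010 + 8305 + 1892 = 103638
Index = 99002 / 103638 × 100 = 95.5267

95.5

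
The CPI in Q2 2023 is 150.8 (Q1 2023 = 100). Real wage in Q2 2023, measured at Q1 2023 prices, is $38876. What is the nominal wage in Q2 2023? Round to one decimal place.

58625.0

Nominal = Real × (Index/100) = 38876 × (150.8/100)
        = 38876 × 1.508 = 58625.0080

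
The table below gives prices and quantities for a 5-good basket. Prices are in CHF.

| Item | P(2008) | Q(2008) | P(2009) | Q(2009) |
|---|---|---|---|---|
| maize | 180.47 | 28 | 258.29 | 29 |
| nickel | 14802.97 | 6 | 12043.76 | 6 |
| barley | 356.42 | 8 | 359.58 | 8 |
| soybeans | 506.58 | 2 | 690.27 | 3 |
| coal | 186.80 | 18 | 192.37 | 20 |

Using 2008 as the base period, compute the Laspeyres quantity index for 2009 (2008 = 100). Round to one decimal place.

Laspeyres quantity index uses base-period prices as weights.
ΣP(2008)·Q(2009) = 180.47×29 + 14802.97×6 + 356.42×8 + 506.58×3 + 186.80×20 = 5233.63 + 88817.82 + 2851.36 + 1519.74 + 3736 = 102158.55
ΣP(2008)·Q(2008) = 180.47×28 + 14802.97×6 + 356.42×8 + 506.58×2 + 186.80×18 = 5053.16 + 88817.82 + 2851.36 + 1013.16 + 3362.4 = 101097.9
Index = 102158.55 / 101097.9 × 100 = 101.0491

101.0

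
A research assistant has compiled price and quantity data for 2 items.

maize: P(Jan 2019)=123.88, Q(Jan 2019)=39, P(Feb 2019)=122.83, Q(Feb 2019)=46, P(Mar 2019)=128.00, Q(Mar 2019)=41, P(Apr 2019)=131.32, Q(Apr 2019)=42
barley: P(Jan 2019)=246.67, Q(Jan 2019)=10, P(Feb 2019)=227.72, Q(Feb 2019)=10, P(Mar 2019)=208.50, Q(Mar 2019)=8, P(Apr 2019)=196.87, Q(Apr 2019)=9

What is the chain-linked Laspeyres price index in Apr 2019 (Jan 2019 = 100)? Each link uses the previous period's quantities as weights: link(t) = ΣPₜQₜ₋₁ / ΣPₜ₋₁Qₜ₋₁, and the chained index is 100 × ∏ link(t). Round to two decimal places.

Link Jan 2019→Feb 2019:
ΣP(Feb 2019)Q(Jan 2019) = 122.83×39 + 227.72×10 = 4790.37 + 2277.2 = 7067.57
ΣP(Jan 2019)Q(Jan 2019) = 123.88×39 + 246.67×10 = 4831.32 + 2466.7 = 7298.02
link = 7067.57/7298.02 = 0.968423
Link Feb 2019→Mar 2019:
ΣP(Mar 2019)Q(Feb 2019) = 128.00×46 + 208.50×10 = 5888 + 2085 = 7973
ΣP(Feb 2019)Q(Feb 2019) = 122.83×46 + 227.72×10 = 5650.18 + 2277.2 = 7927.38
link = 7973/7927.38 = 1.005755
Link Mar 2019→Apr 2019:
ΣP(Apr 2019)Q(Mar 2019) = 131.32×41 + 196.87×8 = 5384.12 + 1574.96 = 6959.08
ΣP(Mar 2019)Q(Mar 2019) = 128.00×41 + 208.50×8 = 5248 + 1668 = 6916
link = 6959.08/6916 = 1.006229
Chained index = 100 × 0.968423 × 1.005755 × 1.006229 = 98.0063

98.01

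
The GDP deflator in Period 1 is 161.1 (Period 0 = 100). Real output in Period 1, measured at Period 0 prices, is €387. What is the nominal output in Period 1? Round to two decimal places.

Nominal = Real × (Index/100) = 387 × (161.1/100)
        = 387 × 1.611 = 623.4570

623.46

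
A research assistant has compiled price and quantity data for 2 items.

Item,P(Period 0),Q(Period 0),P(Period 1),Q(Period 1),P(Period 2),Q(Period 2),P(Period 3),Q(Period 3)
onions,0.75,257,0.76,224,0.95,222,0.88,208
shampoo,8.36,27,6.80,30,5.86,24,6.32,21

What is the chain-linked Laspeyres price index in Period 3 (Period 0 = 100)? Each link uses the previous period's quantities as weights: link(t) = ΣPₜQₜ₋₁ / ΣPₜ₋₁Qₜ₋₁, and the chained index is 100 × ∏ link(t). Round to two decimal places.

92.82

Link Period 0→Period 1:
ΣP(Period 1)Q(Period 0) = 0.76×257 + 6.80×27 = 195.32 + 183.6 = 378.92
ΣP(Period 0)Q(Period 0) = 0.75×257 + 8.36×27 = 192.75 + 225.72 = 418.47
link = 378.92/418.47 = 0.905489
Link Period 1→Period 2:
ΣP(Period 2)Q(Period 1) = 0.95×224 + 5.86×30 = 212.8 + 175.8 = 388.6
ΣP(Period 1)Q(Period 1) = 0.76×224 + 6.80×30 = 170.24 + 204 = 374.24
link = 388.6/374.24 = 1.038371
Link Period 2→Period 3:
ΣP(Period 3)Q(Period 2) = 0.88×222 + 6.32×24 = 195.36 + 151.68 = 347.04
ΣP(Period 2)Q(Period 2) = 0.95×222 + 5.86×24 = 210.9 + 140.64 = 351.54
link = 347.04/351.54 = 0.987199
Chained index = 100 × 0.905489 × 1.038371 × 0.987199 = 92.8198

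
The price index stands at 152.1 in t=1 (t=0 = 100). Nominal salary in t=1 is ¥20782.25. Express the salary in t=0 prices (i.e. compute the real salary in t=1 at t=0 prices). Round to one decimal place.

13663.5

Real = Nominal ÷ (Index/100) = 20782.25 ÷ (152.1/100)
     = 20782.25 ÷ 1.521 = 13663.5437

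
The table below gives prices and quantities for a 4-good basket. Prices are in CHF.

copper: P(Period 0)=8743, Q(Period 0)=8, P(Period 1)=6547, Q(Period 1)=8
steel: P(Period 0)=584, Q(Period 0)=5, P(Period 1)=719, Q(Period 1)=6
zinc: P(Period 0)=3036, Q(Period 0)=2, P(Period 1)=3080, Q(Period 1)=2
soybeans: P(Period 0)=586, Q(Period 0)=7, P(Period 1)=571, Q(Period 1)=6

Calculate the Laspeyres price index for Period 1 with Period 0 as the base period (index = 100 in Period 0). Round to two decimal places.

79.64

Laspeyres price index uses base-period quantities as weights.
ΣP(Period 1)·Q(Period 0) = 6547×8 + 719×5 + 3080×2 + 571×7 = 52376 + 3595 + 6160 + 3997 = 66128
ΣP(Period 0)·Q(Period 0) = 8743×8 + 584×5 + 3036×2 + 586×7 = 69944 + 2920 + 6072 + 4102 = 83038
Index = 66128 / 83038 × 100 = 79.6358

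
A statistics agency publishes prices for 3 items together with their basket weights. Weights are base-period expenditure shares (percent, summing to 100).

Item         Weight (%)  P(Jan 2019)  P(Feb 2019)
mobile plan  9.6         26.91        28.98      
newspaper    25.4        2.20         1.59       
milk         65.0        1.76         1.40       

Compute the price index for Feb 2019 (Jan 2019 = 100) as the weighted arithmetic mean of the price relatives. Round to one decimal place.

mobile plan: 9.6 × (28.98/26.91) = 9.6 × 1.076923 = 10.3385
newspaper: 25.4 × (1.59/2.20) = 25.4 × 0.722727 = 18.3573
milk: 65.0 × (1.40/1.76) = 65.0 × 0.795455 = 51.7045
Index = Σ wᵢ·(p₁ᵢ/p₀ᵢ) = 10.3385 + 18.3573 + 51.7045 = 80.4003

80.4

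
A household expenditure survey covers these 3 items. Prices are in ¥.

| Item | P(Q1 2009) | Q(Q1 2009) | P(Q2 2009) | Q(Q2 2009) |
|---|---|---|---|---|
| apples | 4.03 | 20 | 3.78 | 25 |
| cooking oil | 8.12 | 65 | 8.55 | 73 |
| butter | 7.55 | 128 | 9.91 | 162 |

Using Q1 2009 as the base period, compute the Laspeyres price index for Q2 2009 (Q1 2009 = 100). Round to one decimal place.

Laspeyres price index uses base-period quantities as weights.
ΣP(Q2 2009)·Q(Q1 2009) = 3.78×20 + 8.55×65 + 9.91×128 = 75.6 + 555.75 + 1268.48 = 1899.83
ΣP(Q1 2009)·Q(Q1 2009) = 4.03×20 + 8.12×65 + 7.55×128 = 80.6 + 527.8 + 966.4 = 1574.8
Index = 1899.83 / 1574.8 × 100 = 120.6394

120.6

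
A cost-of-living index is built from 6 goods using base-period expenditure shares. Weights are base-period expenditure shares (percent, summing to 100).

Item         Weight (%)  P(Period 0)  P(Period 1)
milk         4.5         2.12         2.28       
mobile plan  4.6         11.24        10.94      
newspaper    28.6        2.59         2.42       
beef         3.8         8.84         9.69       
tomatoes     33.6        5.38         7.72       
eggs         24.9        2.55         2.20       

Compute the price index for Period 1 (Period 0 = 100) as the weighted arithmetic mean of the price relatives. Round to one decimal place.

milk: 4.5 × (2.28/2.12) = 4.5 × 1.075472 = 4.8396
mobile plan: 4.6 × (10.94/11.24) = 4.6 × 0.973310 = 4.4772
newspaper: 28.6 × (2.42/2.59) = 28.6 × 0.934363 = 26.7228
beef: 3.8 × (9.69/8.84) = 3.8 × 1.096154 = 4.1654
tomatoes: 33.6 × (7.72/5.38) = 33.6 × 1.434944 = 48.2141
eggs: 24.9 × (2.20/2.55) = 24.9 × 0.862745 = 21.4824
Index = Σ wᵢ·(p₁ᵢ/p₀ᵢ) = 4.8396 + 4.4772 + 26.7228 + 4.1654 + 48.2141 + 21.4824 = 109.9015

109.9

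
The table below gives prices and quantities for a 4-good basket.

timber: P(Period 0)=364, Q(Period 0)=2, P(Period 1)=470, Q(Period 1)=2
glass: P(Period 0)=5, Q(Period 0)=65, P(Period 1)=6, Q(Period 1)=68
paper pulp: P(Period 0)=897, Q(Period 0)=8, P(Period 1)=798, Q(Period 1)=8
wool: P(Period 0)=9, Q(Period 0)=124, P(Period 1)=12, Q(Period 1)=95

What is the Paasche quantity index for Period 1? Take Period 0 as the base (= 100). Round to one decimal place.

Paasche quantity index uses current-period prices as weights.
ΣP(Period 1)·Q(Period 1) = 470×2 + 6×68 + 798×8 + 12×95 = 940 + 408 + 6384 + 1140 = 8872
ΣP(Period 1)·Q(Period 0) = 470×2 + 6×65 + 798×8 + 12×124 = 940 + 390 + 6384 + 1488 = 9202
Index = 8872 / 9202 × 100 = 96.4138

96.4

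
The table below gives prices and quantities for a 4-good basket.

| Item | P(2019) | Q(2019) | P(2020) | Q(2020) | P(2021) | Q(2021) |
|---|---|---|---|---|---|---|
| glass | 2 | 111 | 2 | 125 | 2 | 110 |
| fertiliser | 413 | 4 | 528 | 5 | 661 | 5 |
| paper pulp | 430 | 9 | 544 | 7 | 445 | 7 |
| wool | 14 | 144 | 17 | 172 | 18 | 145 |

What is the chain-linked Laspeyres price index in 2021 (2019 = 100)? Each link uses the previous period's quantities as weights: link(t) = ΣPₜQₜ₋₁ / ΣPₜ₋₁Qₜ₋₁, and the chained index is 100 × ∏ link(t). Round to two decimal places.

126.58

Link 2019→2020:
ΣP(2020)Q(2019) = 2×111 + 528×4 + 544×9 + 17×144 = 222 + 2112 + 4896 + 2448 = 9678
ΣP(2019)Q(2019) = 2×111 + 413×4 + 430×9 + 14×144 = 222 + 1652 + 3870 + 2016 = 7760
link = 9678/7760 = 1.247165
Link 2020→2021:
ΣP(2021)Q(2020) = 2×125 + 661×5 + 445×7 + 18×172 = 250 + 3305 + 3115 + 3096 = 9766
ΣP(2020)Q(2020) = 2×125 + 528×5 + 544×7 + 17×172 = 250 + 2640 + 3808 + 2924 = 9622
link = 9766/9622 = 1.014966
Chained index = 100 × 1.247165 × 1.014966 = 126.5830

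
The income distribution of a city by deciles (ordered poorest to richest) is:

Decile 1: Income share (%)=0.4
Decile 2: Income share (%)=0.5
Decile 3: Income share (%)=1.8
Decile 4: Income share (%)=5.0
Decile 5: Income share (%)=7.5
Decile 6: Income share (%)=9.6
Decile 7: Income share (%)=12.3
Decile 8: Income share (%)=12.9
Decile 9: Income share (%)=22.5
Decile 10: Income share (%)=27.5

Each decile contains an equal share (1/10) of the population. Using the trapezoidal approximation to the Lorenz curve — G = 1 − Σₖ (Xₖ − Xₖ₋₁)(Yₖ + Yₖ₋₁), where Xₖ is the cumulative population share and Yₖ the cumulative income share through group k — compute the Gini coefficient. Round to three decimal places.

Cumulative income shares Yₖ: 0.0040, 0.0090, 0.0270, 0.0770, 0.1520, 0.2480, 0.3710, 0.5000, 0.7250, 1.0000
Σ (Xₖ−Xₖ₋₁)(Yₖ+Yₖ₋₁) = (1/10)(0.0040+0.0000) + (1/10)(0.0090+0.0040) + (1/10)(0.0270+0.0090) + (1/10)(0.0770+0.0270) + (1/10)(0.1520+0.0770) + (1/10)(0.2480+0.1520) + (1/10)(0.3710+0.2480) + (1/10)(0.5000+0.3710) + (1/10)(0.7250+0.5000) + (1/10)(1.0000+0.7250)
  = 0.0004 + 0.0013 + 0.0036 + 0.0104 + 0.0229 + 0.0400 + 0.0619 + 0.0871 + 0.1225 + 0.1725 = 0.5226
G = 1 − 0.5226 = 0.4774

0.477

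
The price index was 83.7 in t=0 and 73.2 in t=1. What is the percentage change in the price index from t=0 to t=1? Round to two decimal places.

-12.54%

Change = (73.2 − 83.7) / 83.7 × 100
       = -10.5 / 83.7 × 100 = -12.5448%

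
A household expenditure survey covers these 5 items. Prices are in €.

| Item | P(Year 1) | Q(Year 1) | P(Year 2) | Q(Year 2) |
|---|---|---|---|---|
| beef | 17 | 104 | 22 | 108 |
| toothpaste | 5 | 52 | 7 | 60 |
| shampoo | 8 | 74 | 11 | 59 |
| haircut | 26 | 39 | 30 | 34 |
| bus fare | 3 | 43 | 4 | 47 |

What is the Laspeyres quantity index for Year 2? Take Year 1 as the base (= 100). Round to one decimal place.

Laspeyres quantity index uses base-period prices as weights.
ΣP(Year 1)·Q(Year 2) = 17×108 + 5×60 + 8×59 + 26×34 + 3×47 = 1836 + 300 + 472 + 884 + 141 = 3633
ΣP(Year 1)·Q(Year 1) = 17×104 + 5×52 + 8×74 + 26×39 + 3×43 = 1768 + 260 + 592 + 1014 + 129 = 3763
Index = 3633 / 3763 × 100 = 96.5453

96.5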